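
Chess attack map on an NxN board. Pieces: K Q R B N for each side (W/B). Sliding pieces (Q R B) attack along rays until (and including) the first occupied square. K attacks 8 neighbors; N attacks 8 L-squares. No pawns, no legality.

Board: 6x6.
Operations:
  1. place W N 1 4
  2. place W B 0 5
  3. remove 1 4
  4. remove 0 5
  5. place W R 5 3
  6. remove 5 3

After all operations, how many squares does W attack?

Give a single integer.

Answer: 0

Derivation:
Op 1: place WN@(1,4)
Op 2: place WB@(0,5)
Op 3: remove (1,4)
Op 4: remove (0,5)
Op 5: place WR@(5,3)
Op 6: remove (5,3)
Per-piece attacks for W:
Union (0 distinct): (none)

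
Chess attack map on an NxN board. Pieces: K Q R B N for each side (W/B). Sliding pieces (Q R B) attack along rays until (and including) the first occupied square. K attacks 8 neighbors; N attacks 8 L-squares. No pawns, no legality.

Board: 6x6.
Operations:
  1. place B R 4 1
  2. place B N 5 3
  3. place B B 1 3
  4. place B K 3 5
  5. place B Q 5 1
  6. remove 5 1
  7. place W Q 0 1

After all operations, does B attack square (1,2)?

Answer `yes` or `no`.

Answer: no

Derivation:
Op 1: place BR@(4,1)
Op 2: place BN@(5,3)
Op 3: place BB@(1,3)
Op 4: place BK@(3,5)
Op 5: place BQ@(5,1)
Op 6: remove (5,1)
Op 7: place WQ@(0,1)
Per-piece attacks for B:
  BB@(1,3): attacks (2,4) (3,5) (2,2) (3,1) (4,0) (0,4) (0,2) [ray(1,1) blocked at (3,5)]
  BK@(3,5): attacks (3,4) (4,5) (2,5) (4,4) (2,4)
  BR@(4,1): attacks (4,2) (4,3) (4,4) (4,5) (4,0) (5,1) (3,1) (2,1) (1,1) (0,1) [ray(-1,0) blocked at (0,1)]
  BN@(5,3): attacks (4,5) (3,4) (4,1) (3,2)
B attacks (1,2): no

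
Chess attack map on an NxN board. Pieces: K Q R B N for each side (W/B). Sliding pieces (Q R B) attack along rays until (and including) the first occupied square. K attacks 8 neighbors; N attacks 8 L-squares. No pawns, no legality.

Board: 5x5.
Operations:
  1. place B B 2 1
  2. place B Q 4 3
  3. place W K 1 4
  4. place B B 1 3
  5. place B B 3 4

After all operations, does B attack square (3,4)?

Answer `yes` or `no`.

Answer: yes

Derivation:
Op 1: place BB@(2,1)
Op 2: place BQ@(4,3)
Op 3: place WK@(1,4)
Op 4: place BB@(1,3)
Op 5: place BB@(3,4)
Per-piece attacks for B:
  BB@(1,3): attacks (2,4) (2,2) (3,1) (4,0) (0,4) (0,2)
  BB@(2,1): attacks (3,2) (4,3) (3,0) (1,2) (0,3) (1,0) [ray(1,1) blocked at (4,3)]
  BB@(3,4): attacks (4,3) (2,3) (1,2) (0,1) [ray(1,-1) blocked at (4,3)]
  BQ@(4,3): attacks (4,4) (4,2) (4,1) (4,0) (3,3) (2,3) (1,3) (3,4) (3,2) (2,1) [ray(-1,0) blocked at (1,3); ray(-1,1) blocked at (3,4); ray(-1,-1) blocked at (2,1)]
B attacks (3,4): yes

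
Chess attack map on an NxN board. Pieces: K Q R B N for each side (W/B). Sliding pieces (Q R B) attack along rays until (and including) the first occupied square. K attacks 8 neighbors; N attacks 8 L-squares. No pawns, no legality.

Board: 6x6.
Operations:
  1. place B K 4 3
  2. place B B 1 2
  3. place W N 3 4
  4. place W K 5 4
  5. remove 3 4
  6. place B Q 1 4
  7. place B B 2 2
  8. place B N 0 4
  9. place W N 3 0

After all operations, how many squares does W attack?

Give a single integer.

Op 1: place BK@(4,3)
Op 2: place BB@(1,2)
Op 3: place WN@(3,4)
Op 4: place WK@(5,4)
Op 5: remove (3,4)
Op 6: place BQ@(1,4)
Op 7: place BB@(2,2)
Op 8: place BN@(0,4)
Op 9: place WN@(3,0)
Per-piece attacks for W:
  WN@(3,0): attacks (4,2) (5,1) (2,2) (1,1)
  WK@(5,4): attacks (5,5) (5,3) (4,4) (4,5) (4,3)
Union (9 distinct): (1,1) (2,2) (4,2) (4,3) (4,4) (4,5) (5,1) (5,3) (5,5)

Answer: 9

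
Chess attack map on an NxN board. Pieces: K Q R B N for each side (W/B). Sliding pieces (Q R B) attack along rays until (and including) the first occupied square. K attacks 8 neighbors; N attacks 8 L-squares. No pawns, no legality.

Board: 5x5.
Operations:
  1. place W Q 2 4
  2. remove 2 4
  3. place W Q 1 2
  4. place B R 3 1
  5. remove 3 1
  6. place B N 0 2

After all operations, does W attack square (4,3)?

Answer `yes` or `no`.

Op 1: place WQ@(2,4)
Op 2: remove (2,4)
Op 3: place WQ@(1,2)
Op 4: place BR@(3,1)
Op 5: remove (3,1)
Op 6: place BN@(0,2)
Per-piece attacks for W:
  WQ@(1,2): attacks (1,3) (1,4) (1,1) (1,0) (2,2) (3,2) (4,2) (0,2) (2,3) (3,4) (2,1) (3,0) (0,3) (0,1) [ray(-1,0) blocked at (0,2)]
W attacks (4,3): no

Answer: no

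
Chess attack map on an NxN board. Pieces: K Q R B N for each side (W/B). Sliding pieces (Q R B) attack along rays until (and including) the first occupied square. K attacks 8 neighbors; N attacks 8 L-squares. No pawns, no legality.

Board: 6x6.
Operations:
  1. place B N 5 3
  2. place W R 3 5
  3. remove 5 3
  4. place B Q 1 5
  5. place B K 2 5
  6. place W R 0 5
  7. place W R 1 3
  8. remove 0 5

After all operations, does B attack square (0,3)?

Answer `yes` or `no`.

Answer: no

Derivation:
Op 1: place BN@(5,3)
Op 2: place WR@(3,5)
Op 3: remove (5,3)
Op 4: place BQ@(1,5)
Op 5: place BK@(2,5)
Op 6: place WR@(0,5)
Op 7: place WR@(1,3)
Op 8: remove (0,5)
Per-piece attacks for B:
  BQ@(1,5): attacks (1,4) (1,3) (2,5) (0,5) (2,4) (3,3) (4,2) (5,1) (0,4) [ray(0,-1) blocked at (1,3); ray(1,0) blocked at (2,5)]
  BK@(2,5): attacks (2,4) (3,5) (1,5) (3,4) (1,4)
B attacks (0,3): no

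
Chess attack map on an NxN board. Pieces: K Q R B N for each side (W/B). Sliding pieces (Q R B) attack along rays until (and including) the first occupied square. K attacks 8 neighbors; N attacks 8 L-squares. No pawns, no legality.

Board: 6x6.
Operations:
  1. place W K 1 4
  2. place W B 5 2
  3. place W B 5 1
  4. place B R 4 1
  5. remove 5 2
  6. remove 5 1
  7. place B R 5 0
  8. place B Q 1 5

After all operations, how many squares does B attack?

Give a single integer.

Op 1: place WK@(1,4)
Op 2: place WB@(5,2)
Op 3: place WB@(5,1)
Op 4: place BR@(4,1)
Op 5: remove (5,2)
Op 6: remove (5,1)
Op 7: place BR@(5,0)
Op 8: place BQ@(1,5)
Per-piece attacks for B:
  BQ@(1,5): attacks (1,4) (2,5) (3,5) (4,5) (5,5) (0,5) (2,4) (3,3) (4,2) (5,1) (0,4) [ray(0,-1) blocked at (1,4)]
  BR@(4,1): attacks (4,2) (4,3) (4,4) (4,5) (4,0) (5,1) (3,1) (2,1) (1,1) (0,1)
  BR@(5,0): attacks (5,1) (5,2) (5,3) (5,4) (5,5) (4,0) (3,0) (2,0) (1,0) (0,0)
Union (25 distinct): (0,0) (0,1) (0,4) (0,5) (1,0) (1,1) (1,4) (2,0) (2,1) (2,4) (2,5) (3,0) (3,1) (3,3) (3,5) (4,0) (4,2) (4,3) (4,4) (4,5) (5,1) (5,2) (5,3) (5,4) (5,5)

Answer: 25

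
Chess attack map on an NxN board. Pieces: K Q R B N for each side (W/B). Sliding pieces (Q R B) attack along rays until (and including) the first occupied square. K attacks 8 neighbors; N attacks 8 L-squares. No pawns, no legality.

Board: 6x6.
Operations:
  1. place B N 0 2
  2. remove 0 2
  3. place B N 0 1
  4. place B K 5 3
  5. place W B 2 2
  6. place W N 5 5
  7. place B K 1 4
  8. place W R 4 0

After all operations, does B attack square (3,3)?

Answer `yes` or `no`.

Answer: no

Derivation:
Op 1: place BN@(0,2)
Op 2: remove (0,2)
Op 3: place BN@(0,1)
Op 4: place BK@(5,3)
Op 5: place WB@(2,2)
Op 6: place WN@(5,5)
Op 7: place BK@(1,4)
Op 8: place WR@(4,0)
Per-piece attacks for B:
  BN@(0,1): attacks (1,3) (2,2) (2,0)
  BK@(1,4): attacks (1,5) (1,3) (2,4) (0,4) (2,5) (2,3) (0,5) (0,3)
  BK@(5,3): attacks (5,4) (5,2) (4,3) (4,4) (4,2)
B attacks (3,3): no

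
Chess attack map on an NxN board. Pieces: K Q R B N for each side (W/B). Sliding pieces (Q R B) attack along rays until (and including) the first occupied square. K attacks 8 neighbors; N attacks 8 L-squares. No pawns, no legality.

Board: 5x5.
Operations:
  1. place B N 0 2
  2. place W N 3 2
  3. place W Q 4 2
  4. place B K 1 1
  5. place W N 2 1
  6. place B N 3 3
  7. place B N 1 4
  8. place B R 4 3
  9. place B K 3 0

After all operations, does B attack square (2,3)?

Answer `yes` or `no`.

Answer: yes

Derivation:
Op 1: place BN@(0,2)
Op 2: place WN@(3,2)
Op 3: place WQ@(4,2)
Op 4: place BK@(1,1)
Op 5: place WN@(2,1)
Op 6: place BN@(3,3)
Op 7: place BN@(1,4)
Op 8: place BR@(4,3)
Op 9: place BK@(3,0)
Per-piece attacks for B:
  BN@(0,2): attacks (1,4) (2,3) (1,0) (2,1)
  BK@(1,1): attacks (1,2) (1,0) (2,1) (0,1) (2,2) (2,0) (0,2) (0,0)
  BN@(1,4): attacks (2,2) (3,3) (0,2)
  BK@(3,0): attacks (3,1) (4,0) (2,0) (4,1) (2,1)
  BN@(3,3): attacks (1,4) (4,1) (2,1) (1,2)
  BR@(4,3): attacks (4,4) (4,2) (3,3) [ray(0,-1) blocked at (4,2); ray(-1,0) blocked at (3,3)]
B attacks (2,3): yes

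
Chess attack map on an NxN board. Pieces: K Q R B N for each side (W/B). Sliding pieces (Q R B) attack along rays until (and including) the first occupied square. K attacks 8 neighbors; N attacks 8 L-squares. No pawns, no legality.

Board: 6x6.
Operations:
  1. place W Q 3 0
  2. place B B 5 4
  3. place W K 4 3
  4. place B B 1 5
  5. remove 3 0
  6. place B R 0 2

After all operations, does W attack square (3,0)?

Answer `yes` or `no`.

Op 1: place WQ@(3,0)
Op 2: place BB@(5,4)
Op 3: place WK@(4,3)
Op 4: place BB@(1,5)
Op 5: remove (3,0)
Op 6: place BR@(0,2)
Per-piece attacks for W:
  WK@(4,3): attacks (4,4) (4,2) (5,3) (3,3) (5,4) (5,2) (3,4) (3,2)
W attacks (3,0): no

Answer: no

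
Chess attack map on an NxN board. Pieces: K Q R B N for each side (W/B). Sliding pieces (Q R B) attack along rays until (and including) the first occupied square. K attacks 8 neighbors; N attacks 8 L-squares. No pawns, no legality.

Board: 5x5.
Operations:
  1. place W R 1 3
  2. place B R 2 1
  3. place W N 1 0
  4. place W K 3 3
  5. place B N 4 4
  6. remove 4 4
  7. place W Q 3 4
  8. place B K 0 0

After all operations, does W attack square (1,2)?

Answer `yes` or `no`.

Op 1: place WR@(1,3)
Op 2: place BR@(2,1)
Op 3: place WN@(1,0)
Op 4: place WK@(3,3)
Op 5: place BN@(4,4)
Op 6: remove (4,4)
Op 7: place WQ@(3,4)
Op 8: place BK@(0,0)
Per-piece attacks for W:
  WN@(1,0): attacks (2,2) (3,1) (0,2)
  WR@(1,3): attacks (1,4) (1,2) (1,1) (1,0) (2,3) (3,3) (0,3) [ray(0,-1) blocked at (1,0); ray(1,0) blocked at (3,3)]
  WK@(3,3): attacks (3,4) (3,2) (4,3) (2,3) (4,4) (4,2) (2,4) (2,2)
  WQ@(3,4): attacks (3,3) (4,4) (2,4) (1,4) (0,4) (4,3) (2,3) (1,2) (0,1) [ray(0,-1) blocked at (3,3)]
W attacks (1,2): yes

Answer: yes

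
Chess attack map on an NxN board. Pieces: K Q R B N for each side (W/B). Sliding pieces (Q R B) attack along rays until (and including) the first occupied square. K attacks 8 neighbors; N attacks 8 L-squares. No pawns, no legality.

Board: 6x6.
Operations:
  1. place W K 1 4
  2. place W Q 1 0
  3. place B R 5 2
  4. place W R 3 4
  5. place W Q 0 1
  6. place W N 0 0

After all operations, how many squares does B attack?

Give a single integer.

Op 1: place WK@(1,4)
Op 2: place WQ@(1,0)
Op 3: place BR@(5,2)
Op 4: place WR@(3,4)
Op 5: place WQ@(0,1)
Op 6: place WN@(0,0)
Per-piece attacks for B:
  BR@(5,2): attacks (5,3) (5,4) (5,5) (5,1) (5,0) (4,2) (3,2) (2,2) (1,2) (0,2)
Union (10 distinct): (0,2) (1,2) (2,2) (3,2) (4,2) (5,0) (5,1) (5,3) (5,4) (5,5)

Answer: 10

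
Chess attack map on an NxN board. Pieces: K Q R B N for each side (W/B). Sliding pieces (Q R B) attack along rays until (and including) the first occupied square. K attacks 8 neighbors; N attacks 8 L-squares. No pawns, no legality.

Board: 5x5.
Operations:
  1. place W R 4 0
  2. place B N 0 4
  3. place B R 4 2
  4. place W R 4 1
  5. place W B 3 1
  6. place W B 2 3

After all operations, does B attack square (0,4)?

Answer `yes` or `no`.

Answer: no

Derivation:
Op 1: place WR@(4,0)
Op 2: place BN@(0,4)
Op 3: place BR@(4,2)
Op 4: place WR@(4,1)
Op 5: place WB@(3,1)
Op 6: place WB@(2,3)
Per-piece attacks for B:
  BN@(0,4): attacks (1,2) (2,3)
  BR@(4,2): attacks (4,3) (4,4) (4,1) (3,2) (2,2) (1,2) (0,2) [ray(0,-1) blocked at (4,1)]
B attacks (0,4): no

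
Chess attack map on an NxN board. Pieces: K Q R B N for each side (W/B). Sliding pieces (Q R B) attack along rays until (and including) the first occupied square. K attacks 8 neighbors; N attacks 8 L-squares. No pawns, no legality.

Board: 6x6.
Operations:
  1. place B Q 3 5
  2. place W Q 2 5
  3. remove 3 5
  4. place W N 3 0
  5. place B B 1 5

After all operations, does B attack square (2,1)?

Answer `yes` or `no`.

Answer: no

Derivation:
Op 1: place BQ@(3,5)
Op 2: place WQ@(2,5)
Op 3: remove (3,5)
Op 4: place WN@(3,0)
Op 5: place BB@(1,5)
Per-piece attacks for B:
  BB@(1,5): attacks (2,4) (3,3) (4,2) (5,1) (0,4)
B attacks (2,1): no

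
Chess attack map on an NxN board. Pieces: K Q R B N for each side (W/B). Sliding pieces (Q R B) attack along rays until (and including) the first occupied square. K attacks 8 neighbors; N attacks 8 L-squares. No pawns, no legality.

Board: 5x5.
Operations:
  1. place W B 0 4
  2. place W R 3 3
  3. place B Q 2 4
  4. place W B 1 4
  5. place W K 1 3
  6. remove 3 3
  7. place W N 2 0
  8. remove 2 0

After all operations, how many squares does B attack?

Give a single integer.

Op 1: place WB@(0,4)
Op 2: place WR@(3,3)
Op 3: place BQ@(2,4)
Op 4: place WB@(1,4)
Op 5: place WK@(1,3)
Op 6: remove (3,3)
Op 7: place WN@(2,0)
Op 8: remove (2,0)
Per-piece attacks for B:
  BQ@(2,4): attacks (2,3) (2,2) (2,1) (2,0) (3,4) (4,4) (1,4) (3,3) (4,2) (1,3) [ray(-1,0) blocked at (1,4); ray(-1,-1) blocked at (1,3)]
Union (10 distinct): (1,3) (1,4) (2,0) (2,1) (2,2) (2,3) (3,3) (3,4) (4,2) (4,4)

Answer: 10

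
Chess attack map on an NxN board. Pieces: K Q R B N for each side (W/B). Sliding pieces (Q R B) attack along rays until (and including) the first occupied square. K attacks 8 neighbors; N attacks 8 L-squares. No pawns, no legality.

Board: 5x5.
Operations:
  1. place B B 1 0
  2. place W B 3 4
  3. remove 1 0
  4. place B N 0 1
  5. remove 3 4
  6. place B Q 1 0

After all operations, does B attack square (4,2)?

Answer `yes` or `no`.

Op 1: place BB@(1,0)
Op 2: place WB@(3,4)
Op 3: remove (1,0)
Op 4: place BN@(0,1)
Op 5: remove (3,4)
Op 6: place BQ@(1,0)
Per-piece attacks for B:
  BN@(0,1): attacks (1,3) (2,2) (2,0)
  BQ@(1,0): attacks (1,1) (1,2) (1,3) (1,4) (2,0) (3,0) (4,0) (0,0) (2,1) (3,2) (4,3) (0,1) [ray(-1,1) blocked at (0,1)]
B attacks (4,2): no

Answer: no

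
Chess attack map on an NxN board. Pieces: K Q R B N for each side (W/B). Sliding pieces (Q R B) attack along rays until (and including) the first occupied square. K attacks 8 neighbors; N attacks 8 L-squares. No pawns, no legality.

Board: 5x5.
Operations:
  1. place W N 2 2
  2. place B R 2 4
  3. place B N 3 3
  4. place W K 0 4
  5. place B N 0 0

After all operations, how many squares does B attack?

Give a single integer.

Answer: 9

Derivation:
Op 1: place WN@(2,2)
Op 2: place BR@(2,4)
Op 3: place BN@(3,3)
Op 4: place WK@(0,4)
Op 5: place BN@(0,0)
Per-piece attacks for B:
  BN@(0,0): attacks (1,2) (2,1)
  BR@(2,4): attacks (2,3) (2,2) (3,4) (4,4) (1,4) (0,4) [ray(0,-1) blocked at (2,2); ray(-1,0) blocked at (0,4)]
  BN@(3,3): attacks (1,4) (4,1) (2,1) (1,2)
Union (9 distinct): (0,4) (1,2) (1,4) (2,1) (2,2) (2,3) (3,4) (4,1) (4,4)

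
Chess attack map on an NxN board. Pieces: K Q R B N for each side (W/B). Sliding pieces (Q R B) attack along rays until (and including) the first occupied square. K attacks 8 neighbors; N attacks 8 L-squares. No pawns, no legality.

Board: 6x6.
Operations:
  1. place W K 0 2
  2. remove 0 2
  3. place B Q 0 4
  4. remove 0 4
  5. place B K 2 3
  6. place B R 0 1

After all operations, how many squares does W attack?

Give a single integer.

Answer: 0

Derivation:
Op 1: place WK@(0,2)
Op 2: remove (0,2)
Op 3: place BQ@(0,4)
Op 4: remove (0,4)
Op 5: place BK@(2,3)
Op 6: place BR@(0,1)
Per-piece attacks for W:
Union (0 distinct): (none)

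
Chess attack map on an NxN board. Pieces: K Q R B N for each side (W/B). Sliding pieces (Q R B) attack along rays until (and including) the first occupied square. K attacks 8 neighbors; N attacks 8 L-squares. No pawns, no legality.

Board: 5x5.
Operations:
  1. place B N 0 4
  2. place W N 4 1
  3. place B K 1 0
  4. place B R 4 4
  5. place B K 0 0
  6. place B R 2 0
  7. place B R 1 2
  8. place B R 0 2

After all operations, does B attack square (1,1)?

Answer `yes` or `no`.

Answer: yes

Derivation:
Op 1: place BN@(0,4)
Op 2: place WN@(4,1)
Op 3: place BK@(1,0)
Op 4: place BR@(4,4)
Op 5: place BK@(0,0)
Op 6: place BR@(2,0)
Op 7: place BR@(1,2)
Op 8: place BR@(0,2)
Per-piece attacks for B:
  BK@(0,0): attacks (0,1) (1,0) (1,1)
  BR@(0,2): attacks (0,3) (0,4) (0,1) (0,0) (1,2) [ray(0,1) blocked at (0,4); ray(0,-1) blocked at (0,0); ray(1,0) blocked at (1,2)]
  BN@(0,4): attacks (1,2) (2,3)
  BK@(1,0): attacks (1,1) (2,0) (0,0) (2,1) (0,1)
  BR@(1,2): attacks (1,3) (1,4) (1,1) (1,0) (2,2) (3,2) (4,2) (0,2) [ray(0,-1) blocked at (1,0); ray(-1,0) blocked at (0,2)]
  BR@(2,0): attacks (2,1) (2,2) (2,3) (2,4) (3,0) (4,0) (1,0) [ray(-1,0) blocked at (1,0)]
  BR@(4,4): attacks (4,3) (4,2) (4,1) (3,4) (2,4) (1,4) (0,4) [ray(0,-1) blocked at (4,1); ray(-1,0) blocked at (0,4)]
B attacks (1,1): yes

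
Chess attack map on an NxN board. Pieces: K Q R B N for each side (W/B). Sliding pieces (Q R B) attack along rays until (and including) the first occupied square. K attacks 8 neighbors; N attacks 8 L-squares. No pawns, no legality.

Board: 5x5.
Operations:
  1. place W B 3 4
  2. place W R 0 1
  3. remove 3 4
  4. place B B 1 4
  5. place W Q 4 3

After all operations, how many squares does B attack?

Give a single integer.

Answer: 4

Derivation:
Op 1: place WB@(3,4)
Op 2: place WR@(0,1)
Op 3: remove (3,4)
Op 4: place BB@(1,4)
Op 5: place WQ@(4,3)
Per-piece attacks for B:
  BB@(1,4): attacks (2,3) (3,2) (4,1) (0,3)
Union (4 distinct): (0,3) (2,3) (3,2) (4,1)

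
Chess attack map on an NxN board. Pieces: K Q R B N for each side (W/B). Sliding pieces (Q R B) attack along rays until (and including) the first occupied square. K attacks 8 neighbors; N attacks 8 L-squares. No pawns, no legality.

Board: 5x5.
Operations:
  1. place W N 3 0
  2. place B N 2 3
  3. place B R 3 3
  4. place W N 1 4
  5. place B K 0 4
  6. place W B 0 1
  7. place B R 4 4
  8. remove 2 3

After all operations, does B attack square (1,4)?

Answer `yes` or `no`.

Op 1: place WN@(3,0)
Op 2: place BN@(2,3)
Op 3: place BR@(3,3)
Op 4: place WN@(1,4)
Op 5: place BK@(0,4)
Op 6: place WB@(0,1)
Op 7: place BR@(4,4)
Op 8: remove (2,3)
Per-piece attacks for B:
  BK@(0,4): attacks (0,3) (1,4) (1,3)
  BR@(3,3): attacks (3,4) (3,2) (3,1) (3,0) (4,3) (2,3) (1,3) (0,3) [ray(0,-1) blocked at (3,0)]
  BR@(4,4): attacks (4,3) (4,2) (4,1) (4,0) (3,4) (2,4) (1,4) [ray(-1,0) blocked at (1,4)]
B attacks (1,4): yes

Answer: yes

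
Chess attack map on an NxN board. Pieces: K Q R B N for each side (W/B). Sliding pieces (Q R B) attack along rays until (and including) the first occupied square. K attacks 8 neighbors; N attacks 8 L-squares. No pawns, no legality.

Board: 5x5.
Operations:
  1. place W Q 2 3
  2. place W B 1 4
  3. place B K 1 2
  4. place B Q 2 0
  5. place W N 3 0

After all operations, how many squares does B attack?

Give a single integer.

Answer: 13

Derivation:
Op 1: place WQ@(2,3)
Op 2: place WB@(1,4)
Op 3: place BK@(1,2)
Op 4: place BQ@(2,0)
Op 5: place WN@(3,0)
Per-piece attacks for B:
  BK@(1,2): attacks (1,3) (1,1) (2,2) (0,2) (2,3) (2,1) (0,3) (0,1)
  BQ@(2,0): attacks (2,1) (2,2) (2,3) (3,0) (1,0) (0,0) (3,1) (4,2) (1,1) (0,2) [ray(0,1) blocked at (2,3); ray(1,0) blocked at (3,0)]
Union (13 distinct): (0,0) (0,1) (0,2) (0,3) (1,0) (1,1) (1,3) (2,1) (2,2) (2,3) (3,0) (3,1) (4,2)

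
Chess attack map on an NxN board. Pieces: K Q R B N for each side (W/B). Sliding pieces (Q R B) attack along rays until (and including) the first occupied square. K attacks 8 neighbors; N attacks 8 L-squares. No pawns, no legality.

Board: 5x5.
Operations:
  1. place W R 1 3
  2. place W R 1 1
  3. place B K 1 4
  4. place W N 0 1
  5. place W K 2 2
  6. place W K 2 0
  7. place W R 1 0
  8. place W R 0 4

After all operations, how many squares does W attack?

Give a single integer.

Op 1: place WR@(1,3)
Op 2: place WR@(1,1)
Op 3: place BK@(1,4)
Op 4: place WN@(0,1)
Op 5: place WK@(2,2)
Op 6: place WK@(2,0)
Op 7: place WR@(1,0)
Op 8: place WR@(0,4)
Per-piece attacks for W:
  WN@(0,1): attacks (1,3) (2,2) (2,0)
  WR@(0,4): attacks (0,3) (0,2) (0,1) (1,4) [ray(0,-1) blocked at (0,1); ray(1,0) blocked at (1,4)]
  WR@(1,0): attacks (1,1) (2,0) (0,0) [ray(0,1) blocked at (1,1); ray(1,0) blocked at (2,0)]
  WR@(1,1): attacks (1,2) (1,3) (1,0) (2,1) (3,1) (4,1) (0,1) [ray(0,1) blocked at (1,3); ray(0,-1) blocked at (1,0); ray(-1,0) blocked at (0,1)]
  WR@(1,3): attacks (1,4) (1,2) (1,1) (2,3) (3,3) (4,3) (0,3) [ray(0,1) blocked at (1,4); ray(0,-1) blocked at (1,1)]
  WK@(2,0): attacks (2,1) (3,0) (1,0) (3,1) (1,1)
  WK@(2,2): attacks (2,3) (2,1) (3,2) (1,2) (3,3) (3,1) (1,3) (1,1)
Union (19 distinct): (0,0) (0,1) (0,2) (0,3) (1,0) (1,1) (1,2) (1,3) (1,4) (2,0) (2,1) (2,2) (2,3) (3,0) (3,1) (3,2) (3,3) (4,1) (4,3)

Answer: 19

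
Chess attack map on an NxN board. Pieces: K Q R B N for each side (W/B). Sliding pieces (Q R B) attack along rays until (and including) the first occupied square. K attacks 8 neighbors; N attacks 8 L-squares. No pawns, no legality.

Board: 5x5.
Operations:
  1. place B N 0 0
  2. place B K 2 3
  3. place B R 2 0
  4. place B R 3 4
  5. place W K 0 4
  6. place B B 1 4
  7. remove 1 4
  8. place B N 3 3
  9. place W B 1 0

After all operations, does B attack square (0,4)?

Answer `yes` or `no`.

Answer: yes

Derivation:
Op 1: place BN@(0,0)
Op 2: place BK@(2,3)
Op 3: place BR@(2,0)
Op 4: place BR@(3,4)
Op 5: place WK@(0,4)
Op 6: place BB@(1,4)
Op 7: remove (1,4)
Op 8: place BN@(3,3)
Op 9: place WB@(1,0)
Per-piece attacks for B:
  BN@(0,0): attacks (1,2) (2,1)
  BR@(2,0): attacks (2,1) (2,2) (2,3) (3,0) (4,0) (1,0) [ray(0,1) blocked at (2,3); ray(-1,0) blocked at (1,0)]
  BK@(2,3): attacks (2,4) (2,2) (3,3) (1,3) (3,4) (3,2) (1,4) (1,2)
  BN@(3,3): attacks (1,4) (4,1) (2,1) (1,2)
  BR@(3,4): attacks (3,3) (4,4) (2,4) (1,4) (0,4) [ray(0,-1) blocked at (3,3); ray(-1,0) blocked at (0,4)]
B attacks (0,4): yes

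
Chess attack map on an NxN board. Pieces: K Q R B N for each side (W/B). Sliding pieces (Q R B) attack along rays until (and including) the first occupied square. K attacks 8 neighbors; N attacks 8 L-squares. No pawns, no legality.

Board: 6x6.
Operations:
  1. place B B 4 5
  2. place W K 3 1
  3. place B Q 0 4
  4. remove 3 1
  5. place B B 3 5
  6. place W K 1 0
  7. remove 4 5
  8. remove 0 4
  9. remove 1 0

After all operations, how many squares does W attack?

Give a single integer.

Answer: 0

Derivation:
Op 1: place BB@(4,5)
Op 2: place WK@(3,1)
Op 3: place BQ@(0,4)
Op 4: remove (3,1)
Op 5: place BB@(3,5)
Op 6: place WK@(1,0)
Op 7: remove (4,5)
Op 8: remove (0,4)
Op 9: remove (1,0)
Per-piece attacks for W:
Union (0 distinct): (none)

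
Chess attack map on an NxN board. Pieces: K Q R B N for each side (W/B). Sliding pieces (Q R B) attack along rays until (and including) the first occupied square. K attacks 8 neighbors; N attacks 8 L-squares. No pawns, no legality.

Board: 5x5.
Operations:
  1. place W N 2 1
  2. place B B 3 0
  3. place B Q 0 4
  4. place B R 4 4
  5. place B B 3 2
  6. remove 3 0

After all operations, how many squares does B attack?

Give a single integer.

Answer: 18

Derivation:
Op 1: place WN@(2,1)
Op 2: place BB@(3,0)
Op 3: place BQ@(0,4)
Op 4: place BR@(4,4)
Op 5: place BB@(3,2)
Op 6: remove (3,0)
Per-piece attacks for B:
  BQ@(0,4): attacks (0,3) (0,2) (0,1) (0,0) (1,4) (2,4) (3,4) (4,4) (1,3) (2,2) (3,1) (4,0) [ray(1,0) blocked at (4,4)]
  BB@(3,2): attacks (4,3) (4,1) (2,3) (1,4) (2,1) [ray(-1,-1) blocked at (2,1)]
  BR@(4,4): attacks (4,3) (4,2) (4,1) (4,0) (3,4) (2,4) (1,4) (0,4) [ray(-1,0) blocked at (0,4)]
Union (18 distinct): (0,0) (0,1) (0,2) (0,3) (0,4) (1,3) (1,4) (2,1) (2,2) (2,3) (2,4) (3,1) (3,4) (4,0) (4,1) (4,2) (4,3) (4,4)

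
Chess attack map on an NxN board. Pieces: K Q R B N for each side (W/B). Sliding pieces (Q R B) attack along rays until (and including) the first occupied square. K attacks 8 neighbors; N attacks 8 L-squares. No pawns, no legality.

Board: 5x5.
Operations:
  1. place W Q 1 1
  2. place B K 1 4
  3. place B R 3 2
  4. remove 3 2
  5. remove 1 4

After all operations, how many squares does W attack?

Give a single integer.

Answer: 14

Derivation:
Op 1: place WQ@(1,1)
Op 2: place BK@(1,4)
Op 3: place BR@(3,2)
Op 4: remove (3,2)
Op 5: remove (1,4)
Per-piece attacks for W:
  WQ@(1,1): attacks (1,2) (1,3) (1,4) (1,0) (2,1) (3,1) (4,1) (0,1) (2,2) (3,3) (4,4) (2,0) (0,2) (0,0)
Union (14 distinct): (0,0) (0,1) (0,2) (1,0) (1,2) (1,3) (1,4) (2,0) (2,1) (2,2) (3,1) (3,3) (4,1) (4,4)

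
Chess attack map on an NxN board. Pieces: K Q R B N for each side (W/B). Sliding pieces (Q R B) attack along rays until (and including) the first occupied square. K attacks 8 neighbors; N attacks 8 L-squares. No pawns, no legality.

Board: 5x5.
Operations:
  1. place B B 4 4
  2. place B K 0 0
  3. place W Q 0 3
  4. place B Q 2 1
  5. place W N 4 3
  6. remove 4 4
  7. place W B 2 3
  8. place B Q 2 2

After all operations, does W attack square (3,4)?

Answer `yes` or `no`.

Op 1: place BB@(4,4)
Op 2: place BK@(0,0)
Op 3: place WQ@(0,3)
Op 4: place BQ@(2,1)
Op 5: place WN@(4,3)
Op 6: remove (4,4)
Op 7: place WB@(2,3)
Op 8: place BQ@(2,2)
Per-piece attacks for W:
  WQ@(0,3): attacks (0,4) (0,2) (0,1) (0,0) (1,3) (2,3) (1,4) (1,2) (2,1) [ray(0,-1) blocked at (0,0); ray(1,0) blocked at (2,3); ray(1,-1) blocked at (2,1)]
  WB@(2,3): attacks (3,4) (3,2) (4,1) (1,4) (1,2) (0,1)
  WN@(4,3): attacks (2,4) (3,1) (2,2)
W attacks (3,4): yes

Answer: yes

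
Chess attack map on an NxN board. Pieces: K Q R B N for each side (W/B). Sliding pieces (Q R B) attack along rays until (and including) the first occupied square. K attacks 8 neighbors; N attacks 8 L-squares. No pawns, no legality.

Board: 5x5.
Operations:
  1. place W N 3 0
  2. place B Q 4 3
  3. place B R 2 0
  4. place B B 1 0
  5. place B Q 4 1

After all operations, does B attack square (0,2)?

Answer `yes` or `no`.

Op 1: place WN@(3,0)
Op 2: place BQ@(4,3)
Op 3: place BR@(2,0)
Op 4: place BB@(1,0)
Op 5: place BQ@(4,1)
Per-piece attacks for B:
  BB@(1,0): attacks (2,1) (3,2) (4,3) (0,1) [ray(1,1) blocked at (4,3)]
  BR@(2,0): attacks (2,1) (2,2) (2,3) (2,4) (3,0) (1,0) [ray(1,0) blocked at (3,0); ray(-1,0) blocked at (1,0)]
  BQ@(4,1): attacks (4,2) (4,3) (4,0) (3,1) (2,1) (1,1) (0,1) (3,2) (2,3) (1,4) (3,0) [ray(0,1) blocked at (4,3); ray(-1,-1) blocked at (3,0)]
  BQ@(4,3): attacks (4,4) (4,2) (4,1) (3,3) (2,3) (1,3) (0,3) (3,4) (3,2) (2,1) (1,0) [ray(0,-1) blocked at (4,1); ray(-1,-1) blocked at (1,0)]
B attacks (0,2): no

Answer: no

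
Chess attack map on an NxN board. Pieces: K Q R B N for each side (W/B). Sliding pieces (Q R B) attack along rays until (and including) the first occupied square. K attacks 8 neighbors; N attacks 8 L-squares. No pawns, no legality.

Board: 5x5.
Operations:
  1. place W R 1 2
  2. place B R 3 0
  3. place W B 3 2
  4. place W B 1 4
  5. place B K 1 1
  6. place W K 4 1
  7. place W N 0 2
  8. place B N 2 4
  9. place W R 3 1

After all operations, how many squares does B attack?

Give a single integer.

Op 1: place WR@(1,2)
Op 2: place BR@(3,0)
Op 3: place WB@(3,2)
Op 4: place WB@(1,4)
Op 5: place BK@(1,1)
Op 6: place WK@(4,1)
Op 7: place WN@(0,2)
Op 8: place BN@(2,4)
Op 9: place WR@(3,1)
Per-piece attacks for B:
  BK@(1,1): attacks (1,2) (1,0) (2,1) (0,1) (2,2) (2,0) (0,2) (0,0)
  BN@(2,4): attacks (3,2) (4,3) (1,2) (0,3)
  BR@(3,0): attacks (3,1) (4,0) (2,0) (1,0) (0,0) [ray(0,1) blocked at (3,1)]
Union (13 distinct): (0,0) (0,1) (0,2) (0,3) (1,0) (1,2) (2,0) (2,1) (2,2) (3,1) (3,2) (4,0) (4,3)

Answer: 13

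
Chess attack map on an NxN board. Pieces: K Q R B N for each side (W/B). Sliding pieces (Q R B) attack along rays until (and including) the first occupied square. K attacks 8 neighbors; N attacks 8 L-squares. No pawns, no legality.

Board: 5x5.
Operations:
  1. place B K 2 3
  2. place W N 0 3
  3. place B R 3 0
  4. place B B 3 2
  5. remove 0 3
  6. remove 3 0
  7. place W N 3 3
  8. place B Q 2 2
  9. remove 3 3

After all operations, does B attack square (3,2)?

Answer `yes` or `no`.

Answer: yes

Derivation:
Op 1: place BK@(2,3)
Op 2: place WN@(0,3)
Op 3: place BR@(3,0)
Op 4: place BB@(3,2)
Op 5: remove (0,3)
Op 6: remove (3,0)
Op 7: place WN@(3,3)
Op 8: place BQ@(2,2)
Op 9: remove (3,3)
Per-piece attacks for B:
  BQ@(2,2): attacks (2,3) (2,1) (2,0) (3,2) (1,2) (0,2) (3,3) (4,4) (3,1) (4,0) (1,3) (0,4) (1,1) (0,0) [ray(0,1) blocked at (2,3); ray(1,0) blocked at (3,2)]
  BK@(2,3): attacks (2,4) (2,2) (3,3) (1,3) (3,4) (3,2) (1,4) (1,2)
  BB@(3,2): attacks (4,3) (4,1) (2,3) (2,1) (1,0) [ray(-1,1) blocked at (2,3)]
B attacks (3,2): yes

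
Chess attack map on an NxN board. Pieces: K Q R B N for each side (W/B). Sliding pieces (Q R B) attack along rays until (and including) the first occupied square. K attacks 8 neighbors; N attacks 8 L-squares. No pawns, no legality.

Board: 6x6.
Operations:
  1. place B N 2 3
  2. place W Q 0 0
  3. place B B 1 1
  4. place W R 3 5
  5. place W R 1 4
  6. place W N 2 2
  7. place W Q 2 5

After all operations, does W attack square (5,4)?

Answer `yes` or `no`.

Op 1: place BN@(2,3)
Op 2: place WQ@(0,0)
Op 3: place BB@(1,1)
Op 4: place WR@(3,5)
Op 5: place WR@(1,4)
Op 6: place WN@(2,2)
Op 7: place WQ@(2,5)
Per-piece attacks for W:
  WQ@(0,0): attacks (0,1) (0,2) (0,3) (0,4) (0,5) (1,0) (2,0) (3,0) (4,0) (5,0) (1,1) [ray(1,1) blocked at (1,1)]
  WR@(1,4): attacks (1,5) (1,3) (1,2) (1,1) (2,4) (3,4) (4,4) (5,4) (0,4) [ray(0,-1) blocked at (1,1)]
  WN@(2,2): attacks (3,4) (4,3) (1,4) (0,3) (3,0) (4,1) (1,0) (0,1)
  WQ@(2,5): attacks (2,4) (2,3) (3,5) (1,5) (0,5) (3,4) (4,3) (5,2) (1,4) [ray(0,-1) blocked at (2,3); ray(1,0) blocked at (3,5); ray(-1,-1) blocked at (1,4)]
  WR@(3,5): attacks (3,4) (3,3) (3,2) (3,1) (3,0) (4,5) (5,5) (2,5) [ray(-1,0) blocked at (2,5)]
W attacks (5,4): yes

Answer: yes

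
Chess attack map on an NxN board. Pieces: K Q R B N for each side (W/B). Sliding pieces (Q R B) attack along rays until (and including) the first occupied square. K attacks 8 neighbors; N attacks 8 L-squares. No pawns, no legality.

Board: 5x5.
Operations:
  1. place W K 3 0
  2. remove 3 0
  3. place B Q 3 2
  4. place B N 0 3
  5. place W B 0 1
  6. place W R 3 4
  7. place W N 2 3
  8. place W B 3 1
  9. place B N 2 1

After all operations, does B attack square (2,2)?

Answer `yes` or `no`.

Answer: yes

Derivation:
Op 1: place WK@(3,0)
Op 2: remove (3,0)
Op 3: place BQ@(3,2)
Op 4: place BN@(0,3)
Op 5: place WB@(0,1)
Op 6: place WR@(3,4)
Op 7: place WN@(2,3)
Op 8: place WB@(3,1)
Op 9: place BN@(2,1)
Per-piece attacks for B:
  BN@(0,3): attacks (2,4) (1,1) (2,2)
  BN@(2,1): attacks (3,3) (4,2) (1,3) (0,2) (4,0) (0,0)
  BQ@(3,2): attacks (3,3) (3,4) (3,1) (4,2) (2,2) (1,2) (0,2) (4,3) (4,1) (2,3) (2,1) [ray(0,1) blocked at (3,4); ray(0,-1) blocked at (3,1); ray(-1,1) blocked at (2,3); ray(-1,-1) blocked at (2,1)]
B attacks (2,2): yes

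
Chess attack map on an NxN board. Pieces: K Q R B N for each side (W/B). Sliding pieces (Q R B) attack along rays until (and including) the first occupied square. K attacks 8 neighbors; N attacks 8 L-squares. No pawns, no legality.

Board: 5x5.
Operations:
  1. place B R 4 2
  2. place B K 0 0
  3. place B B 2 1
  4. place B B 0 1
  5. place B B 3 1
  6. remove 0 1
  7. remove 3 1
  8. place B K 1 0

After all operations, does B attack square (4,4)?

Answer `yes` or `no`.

Op 1: place BR@(4,2)
Op 2: place BK@(0,0)
Op 3: place BB@(2,1)
Op 4: place BB@(0,1)
Op 5: place BB@(3,1)
Op 6: remove (0,1)
Op 7: remove (3,1)
Op 8: place BK@(1,0)
Per-piece attacks for B:
  BK@(0,0): attacks (0,1) (1,0) (1,1)
  BK@(1,0): attacks (1,1) (2,0) (0,0) (2,1) (0,1)
  BB@(2,1): attacks (3,2) (4,3) (3,0) (1,2) (0,3) (1,0) [ray(-1,-1) blocked at (1,0)]
  BR@(4,2): attacks (4,3) (4,4) (4,1) (4,0) (3,2) (2,2) (1,2) (0,2)
B attacks (4,4): yes

Answer: yes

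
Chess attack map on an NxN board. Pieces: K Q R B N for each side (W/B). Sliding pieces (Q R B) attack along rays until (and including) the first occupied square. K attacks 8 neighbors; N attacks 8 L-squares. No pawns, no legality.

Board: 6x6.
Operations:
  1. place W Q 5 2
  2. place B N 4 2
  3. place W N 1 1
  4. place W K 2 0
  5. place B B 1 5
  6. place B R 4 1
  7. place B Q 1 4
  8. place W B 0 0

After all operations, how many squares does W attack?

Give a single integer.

Answer: 18

Derivation:
Op 1: place WQ@(5,2)
Op 2: place BN@(4,2)
Op 3: place WN@(1,1)
Op 4: place WK@(2,0)
Op 5: place BB@(1,5)
Op 6: place BR@(4,1)
Op 7: place BQ@(1,4)
Op 8: place WB@(0,0)
Per-piece attacks for W:
  WB@(0,0): attacks (1,1) [ray(1,1) blocked at (1,1)]
  WN@(1,1): attacks (2,3) (3,2) (0,3) (3,0)
  WK@(2,0): attacks (2,1) (3,0) (1,0) (3,1) (1,1)
  WQ@(5,2): attacks (5,3) (5,4) (5,5) (5,1) (5,0) (4,2) (4,3) (3,4) (2,5) (4,1) [ray(-1,0) blocked at (4,2); ray(-1,-1) blocked at (4,1)]
Union (18 distinct): (0,3) (1,0) (1,1) (2,1) (2,3) (2,5) (3,0) (3,1) (3,2) (3,4) (4,1) (4,2) (4,3) (5,0) (5,1) (5,3) (5,4) (5,5)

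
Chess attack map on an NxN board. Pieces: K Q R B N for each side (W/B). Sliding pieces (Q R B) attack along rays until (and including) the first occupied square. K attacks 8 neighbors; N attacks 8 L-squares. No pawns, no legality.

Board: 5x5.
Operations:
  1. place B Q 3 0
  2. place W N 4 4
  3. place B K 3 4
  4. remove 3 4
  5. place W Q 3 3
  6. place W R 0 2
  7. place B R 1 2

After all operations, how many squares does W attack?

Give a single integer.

Answer: 17

Derivation:
Op 1: place BQ@(3,0)
Op 2: place WN@(4,4)
Op 3: place BK@(3,4)
Op 4: remove (3,4)
Op 5: place WQ@(3,3)
Op 6: place WR@(0,2)
Op 7: place BR@(1,2)
Per-piece attacks for W:
  WR@(0,2): attacks (0,3) (0,4) (0,1) (0,0) (1,2) [ray(1,0) blocked at (1,2)]
  WQ@(3,3): attacks (3,4) (3,2) (3,1) (3,0) (4,3) (2,3) (1,3) (0,3) (4,4) (4,2) (2,4) (2,2) (1,1) (0,0) [ray(0,-1) blocked at (3,0); ray(1,1) blocked at (4,4)]
  WN@(4,4): attacks (3,2) (2,3)
Union (17 distinct): (0,0) (0,1) (0,3) (0,4) (1,1) (1,2) (1,3) (2,2) (2,3) (2,4) (3,0) (3,1) (3,2) (3,4) (4,2) (4,3) (4,4)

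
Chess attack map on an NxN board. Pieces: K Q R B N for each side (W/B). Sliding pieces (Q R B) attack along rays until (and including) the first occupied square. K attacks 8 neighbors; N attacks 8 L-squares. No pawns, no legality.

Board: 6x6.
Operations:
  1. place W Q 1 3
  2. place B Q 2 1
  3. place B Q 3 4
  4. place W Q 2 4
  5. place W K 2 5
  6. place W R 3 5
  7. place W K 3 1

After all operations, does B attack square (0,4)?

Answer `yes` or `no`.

Op 1: place WQ@(1,3)
Op 2: place BQ@(2,1)
Op 3: place BQ@(3,4)
Op 4: place WQ@(2,4)
Op 5: place WK@(2,5)
Op 6: place WR@(3,5)
Op 7: place WK@(3,1)
Per-piece attacks for B:
  BQ@(2,1): attacks (2,2) (2,3) (2,4) (2,0) (3,1) (1,1) (0,1) (3,2) (4,3) (5,4) (3,0) (1,2) (0,3) (1,0) [ray(0,1) blocked at (2,4); ray(1,0) blocked at (3,1)]
  BQ@(3,4): attacks (3,5) (3,3) (3,2) (3,1) (4,4) (5,4) (2,4) (4,5) (4,3) (5,2) (2,5) (2,3) (1,2) (0,1) [ray(0,1) blocked at (3,5); ray(0,-1) blocked at (3,1); ray(-1,0) blocked at (2,4); ray(-1,1) blocked at (2,5)]
B attacks (0,4): no

Answer: no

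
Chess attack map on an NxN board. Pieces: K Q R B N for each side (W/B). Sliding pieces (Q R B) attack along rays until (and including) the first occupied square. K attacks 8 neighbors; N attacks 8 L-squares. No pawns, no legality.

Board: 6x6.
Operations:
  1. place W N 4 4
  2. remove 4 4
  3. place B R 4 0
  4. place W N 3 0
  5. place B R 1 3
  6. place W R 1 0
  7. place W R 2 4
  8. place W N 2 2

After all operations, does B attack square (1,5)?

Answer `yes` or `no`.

Answer: yes

Derivation:
Op 1: place WN@(4,4)
Op 2: remove (4,4)
Op 3: place BR@(4,0)
Op 4: place WN@(3,0)
Op 5: place BR@(1,3)
Op 6: place WR@(1,0)
Op 7: place WR@(2,4)
Op 8: place WN@(2,2)
Per-piece attacks for B:
  BR@(1,3): attacks (1,4) (1,5) (1,2) (1,1) (1,0) (2,3) (3,3) (4,3) (5,3) (0,3) [ray(0,-1) blocked at (1,0)]
  BR@(4,0): attacks (4,1) (4,2) (4,3) (4,4) (4,5) (5,0) (3,0) [ray(-1,0) blocked at (3,0)]
B attacks (1,5): yes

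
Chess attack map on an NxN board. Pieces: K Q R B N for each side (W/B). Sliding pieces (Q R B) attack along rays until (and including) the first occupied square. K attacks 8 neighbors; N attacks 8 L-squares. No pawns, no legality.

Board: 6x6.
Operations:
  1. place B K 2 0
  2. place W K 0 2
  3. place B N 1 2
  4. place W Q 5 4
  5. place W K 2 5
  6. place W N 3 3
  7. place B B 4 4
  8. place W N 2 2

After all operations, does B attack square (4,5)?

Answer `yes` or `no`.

Answer: no

Derivation:
Op 1: place BK@(2,0)
Op 2: place WK@(0,2)
Op 3: place BN@(1,2)
Op 4: place WQ@(5,4)
Op 5: place WK@(2,5)
Op 6: place WN@(3,3)
Op 7: place BB@(4,4)
Op 8: place WN@(2,2)
Per-piece attacks for B:
  BN@(1,2): attacks (2,4) (3,3) (0,4) (2,0) (3,1) (0,0)
  BK@(2,0): attacks (2,1) (3,0) (1,0) (3,1) (1,1)
  BB@(4,4): attacks (5,5) (5,3) (3,5) (3,3) [ray(-1,-1) blocked at (3,3)]
B attacks (4,5): no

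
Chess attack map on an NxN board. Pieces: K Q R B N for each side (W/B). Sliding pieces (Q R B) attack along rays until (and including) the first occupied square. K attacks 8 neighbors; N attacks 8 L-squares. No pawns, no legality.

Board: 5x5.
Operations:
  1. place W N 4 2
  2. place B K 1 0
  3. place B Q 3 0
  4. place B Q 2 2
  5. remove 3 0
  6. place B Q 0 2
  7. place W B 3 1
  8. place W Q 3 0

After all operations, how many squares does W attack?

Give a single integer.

Op 1: place WN@(4,2)
Op 2: place BK@(1,0)
Op 3: place BQ@(3,0)
Op 4: place BQ@(2,2)
Op 5: remove (3,0)
Op 6: place BQ@(0,2)
Op 7: place WB@(3,1)
Op 8: place WQ@(3,0)
Per-piece attacks for W:
  WQ@(3,0): attacks (3,1) (4,0) (2,0) (1,0) (4,1) (2,1) (1,2) (0,3) [ray(0,1) blocked at (3,1); ray(-1,0) blocked at (1,0)]
  WB@(3,1): attacks (4,2) (4,0) (2,2) (2,0) [ray(1,1) blocked at (4,2); ray(-1,1) blocked at (2,2)]
  WN@(4,2): attacks (3,4) (2,3) (3,0) (2,1)
Union (13 distinct): (0,3) (1,0) (1,2) (2,0) (2,1) (2,2) (2,3) (3,0) (3,1) (3,4) (4,0) (4,1) (4,2)

Answer: 13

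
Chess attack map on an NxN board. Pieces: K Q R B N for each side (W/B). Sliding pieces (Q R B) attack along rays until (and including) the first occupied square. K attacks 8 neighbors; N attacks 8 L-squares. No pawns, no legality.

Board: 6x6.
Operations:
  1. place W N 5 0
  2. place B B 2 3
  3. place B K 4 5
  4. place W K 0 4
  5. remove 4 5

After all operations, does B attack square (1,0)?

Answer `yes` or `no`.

Op 1: place WN@(5,0)
Op 2: place BB@(2,3)
Op 3: place BK@(4,5)
Op 4: place WK@(0,4)
Op 5: remove (4,5)
Per-piece attacks for B:
  BB@(2,3): attacks (3,4) (4,5) (3,2) (4,1) (5,0) (1,4) (0,5) (1,2) (0,1) [ray(1,-1) blocked at (5,0)]
B attacks (1,0): no

Answer: no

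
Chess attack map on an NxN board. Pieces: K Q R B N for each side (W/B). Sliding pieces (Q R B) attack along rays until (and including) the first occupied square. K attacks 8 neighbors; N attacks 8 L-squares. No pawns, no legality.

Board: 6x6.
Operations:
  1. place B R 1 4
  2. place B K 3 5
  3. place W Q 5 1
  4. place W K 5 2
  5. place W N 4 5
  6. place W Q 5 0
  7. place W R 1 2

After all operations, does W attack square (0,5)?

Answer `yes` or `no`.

Answer: no

Derivation:
Op 1: place BR@(1,4)
Op 2: place BK@(3,5)
Op 3: place WQ@(5,1)
Op 4: place WK@(5,2)
Op 5: place WN@(4,5)
Op 6: place WQ@(5,0)
Op 7: place WR@(1,2)
Per-piece attacks for W:
  WR@(1,2): attacks (1,3) (1,4) (1,1) (1,0) (2,2) (3,2) (4,2) (5,2) (0,2) [ray(0,1) blocked at (1,4); ray(1,0) blocked at (5,2)]
  WN@(4,5): attacks (5,3) (3,3) (2,4)
  WQ@(5,0): attacks (5,1) (4,0) (3,0) (2,0) (1,0) (0,0) (4,1) (3,2) (2,3) (1,4) [ray(0,1) blocked at (5,1); ray(-1,1) blocked at (1,4)]
  WQ@(5,1): attacks (5,2) (5,0) (4,1) (3,1) (2,1) (1,1) (0,1) (4,2) (3,3) (2,4) (1,5) (4,0) [ray(0,1) blocked at (5,2); ray(0,-1) blocked at (5,0)]
  WK@(5,2): attacks (5,3) (5,1) (4,2) (4,3) (4,1)
W attacks (0,5): no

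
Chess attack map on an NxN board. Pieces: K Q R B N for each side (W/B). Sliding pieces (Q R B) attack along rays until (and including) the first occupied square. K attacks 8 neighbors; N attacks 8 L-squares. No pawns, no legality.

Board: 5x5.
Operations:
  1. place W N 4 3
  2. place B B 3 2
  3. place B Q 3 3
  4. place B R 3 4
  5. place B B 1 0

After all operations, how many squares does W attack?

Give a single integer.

Answer: 3

Derivation:
Op 1: place WN@(4,3)
Op 2: place BB@(3,2)
Op 3: place BQ@(3,3)
Op 4: place BR@(3,4)
Op 5: place BB@(1,0)
Per-piece attacks for W:
  WN@(4,3): attacks (2,4) (3,1) (2,2)
Union (3 distinct): (2,2) (2,4) (3,1)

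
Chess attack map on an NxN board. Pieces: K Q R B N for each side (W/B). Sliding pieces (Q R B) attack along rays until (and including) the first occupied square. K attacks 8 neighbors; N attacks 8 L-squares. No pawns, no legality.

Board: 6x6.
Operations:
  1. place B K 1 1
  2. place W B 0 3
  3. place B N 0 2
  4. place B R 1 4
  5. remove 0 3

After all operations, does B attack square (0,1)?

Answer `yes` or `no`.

Answer: yes

Derivation:
Op 1: place BK@(1,1)
Op 2: place WB@(0,3)
Op 3: place BN@(0,2)
Op 4: place BR@(1,4)
Op 5: remove (0,3)
Per-piece attacks for B:
  BN@(0,2): attacks (1,4) (2,3) (1,0) (2,1)
  BK@(1,1): attacks (1,2) (1,0) (2,1) (0,1) (2,2) (2,0) (0,2) (0,0)
  BR@(1,4): attacks (1,5) (1,3) (1,2) (1,1) (2,4) (3,4) (4,4) (5,4) (0,4) [ray(0,-1) blocked at (1,1)]
B attacks (0,1): yes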